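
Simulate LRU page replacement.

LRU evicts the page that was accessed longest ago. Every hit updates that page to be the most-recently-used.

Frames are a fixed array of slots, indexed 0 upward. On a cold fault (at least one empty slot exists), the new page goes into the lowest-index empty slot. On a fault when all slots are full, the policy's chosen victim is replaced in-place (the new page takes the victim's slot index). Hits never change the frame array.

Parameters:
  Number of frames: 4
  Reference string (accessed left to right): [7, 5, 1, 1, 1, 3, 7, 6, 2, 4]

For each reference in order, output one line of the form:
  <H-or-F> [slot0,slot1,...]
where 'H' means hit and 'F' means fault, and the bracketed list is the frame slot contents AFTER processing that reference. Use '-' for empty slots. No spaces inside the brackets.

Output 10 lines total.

F [7,-,-,-]
F [7,5,-,-]
F [7,5,1,-]
H [7,5,1,-]
H [7,5,1,-]
F [7,5,1,3]
H [7,5,1,3]
F [7,6,1,3]
F [7,6,2,3]
F [7,6,2,4]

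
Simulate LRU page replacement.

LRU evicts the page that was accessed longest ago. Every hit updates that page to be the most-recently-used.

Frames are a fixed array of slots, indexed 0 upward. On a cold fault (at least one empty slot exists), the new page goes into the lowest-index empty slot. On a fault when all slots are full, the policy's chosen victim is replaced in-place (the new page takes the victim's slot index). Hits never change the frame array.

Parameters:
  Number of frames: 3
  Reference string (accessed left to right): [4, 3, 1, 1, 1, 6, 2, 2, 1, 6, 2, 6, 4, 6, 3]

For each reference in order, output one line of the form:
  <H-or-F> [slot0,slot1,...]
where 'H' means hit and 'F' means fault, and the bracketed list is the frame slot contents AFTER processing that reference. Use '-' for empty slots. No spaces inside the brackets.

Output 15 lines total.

F [4,-,-]
F [4,3,-]
F [4,3,1]
H [4,3,1]
H [4,3,1]
F [6,3,1]
F [6,2,1]
H [6,2,1]
H [6,2,1]
H [6,2,1]
H [6,2,1]
H [6,2,1]
F [6,2,4]
H [6,2,4]
F [6,3,4]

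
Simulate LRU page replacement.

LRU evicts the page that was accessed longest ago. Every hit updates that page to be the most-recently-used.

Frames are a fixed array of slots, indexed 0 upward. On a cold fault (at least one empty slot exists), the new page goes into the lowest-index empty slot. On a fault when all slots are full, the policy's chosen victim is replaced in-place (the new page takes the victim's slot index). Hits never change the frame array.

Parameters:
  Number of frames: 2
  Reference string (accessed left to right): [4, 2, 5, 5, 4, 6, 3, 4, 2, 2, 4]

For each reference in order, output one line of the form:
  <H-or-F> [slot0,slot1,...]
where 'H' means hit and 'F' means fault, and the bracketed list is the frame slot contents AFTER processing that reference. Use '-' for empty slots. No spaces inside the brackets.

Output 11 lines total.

F [4,-]
F [4,2]
F [5,2]
H [5,2]
F [5,4]
F [6,4]
F [6,3]
F [4,3]
F [4,2]
H [4,2]
H [4,2]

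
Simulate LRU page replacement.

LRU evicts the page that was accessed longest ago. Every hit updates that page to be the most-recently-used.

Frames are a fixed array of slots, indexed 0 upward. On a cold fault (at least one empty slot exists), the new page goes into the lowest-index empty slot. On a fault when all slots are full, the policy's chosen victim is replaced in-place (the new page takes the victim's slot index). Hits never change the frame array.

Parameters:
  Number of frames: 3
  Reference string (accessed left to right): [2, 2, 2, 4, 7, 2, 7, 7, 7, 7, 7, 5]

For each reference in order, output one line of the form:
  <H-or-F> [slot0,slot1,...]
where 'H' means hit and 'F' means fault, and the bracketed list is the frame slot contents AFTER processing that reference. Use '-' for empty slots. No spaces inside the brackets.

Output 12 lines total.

F [2,-,-]
H [2,-,-]
H [2,-,-]
F [2,4,-]
F [2,4,7]
H [2,4,7]
H [2,4,7]
H [2,4,7]
H [2,4,7]
H [2,4,7]
H [2,4,7]
F [2,5,7]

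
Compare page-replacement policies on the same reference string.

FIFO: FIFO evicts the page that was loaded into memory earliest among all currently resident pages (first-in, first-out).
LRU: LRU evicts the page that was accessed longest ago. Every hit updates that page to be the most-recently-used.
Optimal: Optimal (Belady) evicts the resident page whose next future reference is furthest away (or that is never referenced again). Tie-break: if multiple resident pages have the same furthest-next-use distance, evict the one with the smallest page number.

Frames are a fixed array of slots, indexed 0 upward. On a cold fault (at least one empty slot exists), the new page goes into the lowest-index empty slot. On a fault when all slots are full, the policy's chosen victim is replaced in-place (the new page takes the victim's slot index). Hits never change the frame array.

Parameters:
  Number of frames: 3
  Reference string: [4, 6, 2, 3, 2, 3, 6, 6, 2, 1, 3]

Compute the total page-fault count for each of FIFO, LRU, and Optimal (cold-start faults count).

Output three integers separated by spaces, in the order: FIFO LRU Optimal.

Answer: 5 6 5

Derivation:
--- FIFO ---
  step 0: ref 4 -> FAULT, frames=[4,-,-] (faults so far: 1)
  step 1: ref 6 -> FAULT, frames=[4,6,-] (faults so far: 2)
  step 2: ref 2 -> FAULT, frames=[4,6,2] (faults so far: 3)
  step 3: ref 3 -> FAULT, evict 4, frames=[3,6,2] (faults so far: 4)
  step 4: ref 2 -> HIT, frames=[3,6,2] (faults so far: 4)
  step 5: ref 3 -> HIT, frames=[3,6,2] (faults so far: 4)
  step 6: ref 6 -> HIT, frames=[3,6,2] (faults so far: 4)
  step 7: ref 6 -> HIT, frames=[3,6,2] (faults so far: 4)
  step 8: ref 2 -> HIT, frames=[3,6,2] (faults so far: 4)
  step 9: ref 1 -> FAULT, evict 6, frames=[3,1,2] (faults so far: 5)
  step 10: ref 3 -> HIT, frames=[3,1,2] (faults so far: 5)
  FIFO total faults: 5
--- LRU ---
  step 0: ref 4 -> FAULT, frames=[4,-,-] (faults so far: 1)
  step 1: ref 6 -> FAULT, frames=[4,6,-] (faults so far: 2)
  step 2: ref 2 -> FAULT, frames=[4,6,2] (faults so far: 3)
  step 3: ref 3 -> FAULT, evict 4, frames=[3,6,2] (faults so far: 4)
  step 4: ref 2 -> HIT, frames=[3,6,2] (faults so far: 4)
  step 5: ref 3 -> HIT, frames=[3,6,2] (faults so far: 4)
  step 6: ref 6 -> HIT, frames=[3,6,2] (faults so far: 4)
  step 7: ref 6 -> HIT, frames=[3,6,2] (faults so far: 4)
  step 8: ref 2 -> HIT, frames=[3,6,2] (faults so far: 4)
  step 9: ref 1 -> FAULT, evict 3, frames=[1,6,2] (faults so far: 5)
  step 10: ref 3 -> FAULT, evict 6, frames=[1,3,2] (faults so far: 6)
  LRU total faults: 6
--- Optimal ---
  step 0: ref 4 -> FAULT, frames=[4,-,-] (faults so far: 1)
  step 1: ref 6 -> FAULT, frames=[4,6,-] (faults so far: 2)
  step 2: ref 2 -> FAULT, frames=[4,6,2] (faults so far: 3)
  step 3: ref 3 -> FAULT, evict 4, frames=[3,6,2] (faults so far: 4)
  step 4: ref 2 -> HIT, frames=[3,6,2] (faults so far: 4)
  step 5: ref 3 -> HIT, frames=[3,6,2] (faults so far: 4)
  step 6: ref 6 -> HIT, frames=[3,6,2] (faults so far: 4)
  step 7: ref 6 -> HIT, frames=[3,6,2] (faults so far: 4)
  step 8: ref 2 -> HIT, frames=[3,6,2] (faults so far: 4)
  step 9: ref 1 -> FAULT, evict 2, frames=[3,6,1] (faults so far: 5)
  step 10: ref 3 -> HIT, frames=[3,6,1] (faults so far: 5)
  Optimal total faults: 5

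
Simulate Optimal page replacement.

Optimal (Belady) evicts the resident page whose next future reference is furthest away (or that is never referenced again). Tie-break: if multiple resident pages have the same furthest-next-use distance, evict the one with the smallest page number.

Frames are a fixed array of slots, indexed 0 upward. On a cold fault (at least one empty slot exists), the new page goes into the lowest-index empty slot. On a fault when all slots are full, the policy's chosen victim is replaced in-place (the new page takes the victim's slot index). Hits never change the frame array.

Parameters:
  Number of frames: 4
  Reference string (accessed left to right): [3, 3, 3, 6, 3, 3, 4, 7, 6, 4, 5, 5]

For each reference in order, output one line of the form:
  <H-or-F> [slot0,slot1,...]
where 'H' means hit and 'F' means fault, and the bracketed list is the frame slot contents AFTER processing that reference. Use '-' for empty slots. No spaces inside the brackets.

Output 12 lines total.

F [3,-,-,-]
H [3,-,-,-]
H [3,-,-,-]
F [3,6,-,-]
H [3,6,-,-]
H [3,6,-,-]
F [3,6,4,-]
F [3,6,4,7]
H [3,6,4,7]
H [3,6,4,7]
F [5,6,4,7]
H [5,6,4,7]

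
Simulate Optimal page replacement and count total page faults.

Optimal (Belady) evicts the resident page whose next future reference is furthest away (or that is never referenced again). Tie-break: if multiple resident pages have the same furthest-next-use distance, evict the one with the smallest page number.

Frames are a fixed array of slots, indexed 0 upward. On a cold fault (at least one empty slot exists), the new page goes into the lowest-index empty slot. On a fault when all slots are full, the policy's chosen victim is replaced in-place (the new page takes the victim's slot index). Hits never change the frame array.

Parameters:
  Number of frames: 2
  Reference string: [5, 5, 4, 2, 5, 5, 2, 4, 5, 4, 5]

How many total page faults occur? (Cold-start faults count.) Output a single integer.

Answer: 4

Derivation:
Step 0: ref 5 → FAULT, frames=[5,-]
Step 1: ref 5 → HIT, frames=[5,-]
Step 2: ref 4 → FAULT, frames=[5,4]
Step 3: ref 2 → FAULT (evict 4), frames=[5,2]
Step 4: ref 5 → HIT, frames=[5,2]
Step 5: ref 5 → HIT, frames=[5,2]
Step 6: ref 2 → HIT, frames=[5,2]
Step 7: ref 4 → FAULT (evict 2), frames=[5,4]
Step 8: ref 5 → HIT, frames=[5,4]
Step 9: ref 4 → HIT, frames=[5,4]
Step 10: ref 5 → HIT, frames=[5,4]
Total faults: 4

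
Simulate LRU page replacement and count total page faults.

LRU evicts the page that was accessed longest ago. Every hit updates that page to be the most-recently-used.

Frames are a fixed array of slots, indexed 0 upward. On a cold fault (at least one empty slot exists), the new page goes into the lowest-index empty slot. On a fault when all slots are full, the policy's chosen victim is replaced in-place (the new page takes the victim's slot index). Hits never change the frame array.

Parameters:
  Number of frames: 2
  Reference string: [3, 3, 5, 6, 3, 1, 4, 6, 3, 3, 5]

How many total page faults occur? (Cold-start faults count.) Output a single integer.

Answer: 9

Derivation:
Step 0: ref 3 → FAULT, frames=[3,-]
Step 1: ref 3 → HIT, frames=[3,-]
Step 2: ref 5 → FAULT, frames=[3,5]
Step 3: ref 6 → FAULT (evict 3), frames=[6,5]
Step 4: ref 3 → FAULT (evict 5), frames=[6,3]
Step 5: ref 1 → FAULT (evict 6), frames=[1,3]
Step 6: ref 4 → FAULT (evict 3), frames=[1,4]
Step 7: ref 6 → FAULT (evict 1), frames=[6,4]
Step 8: ref 3 → FAULT (evict 4), frames=[6,3]
Step 9: ref 3 → HIT, frames=[6,3]
Step 10: ref 5 → FAULT (evict 6), frames=[5,3]
Total faults: 9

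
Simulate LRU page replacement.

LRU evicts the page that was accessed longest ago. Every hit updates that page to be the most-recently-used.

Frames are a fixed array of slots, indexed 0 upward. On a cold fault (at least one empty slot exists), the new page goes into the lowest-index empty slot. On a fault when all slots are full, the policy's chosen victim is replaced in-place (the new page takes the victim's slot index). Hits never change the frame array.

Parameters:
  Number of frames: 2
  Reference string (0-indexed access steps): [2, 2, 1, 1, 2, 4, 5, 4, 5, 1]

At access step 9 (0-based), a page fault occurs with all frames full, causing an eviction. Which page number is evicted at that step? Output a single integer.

Answer: 4

Derivation:
Step 0: ref 2 -> FAULT, frames=[2,-]
Step 1: ref 2 -> HIT, frames=[2,-]
Step 2: ref 1 -> FAULT, frames=[2,1]
Step 3: ref 1 -> HIT, frames=[2,1]
Step 4: ref 2 -> HIT, frames=[2,1]
Step 5: ref 4 -> FAULT, evict 1, frames=[2,4]
Step 6: ref 5 -> FAULT, evict 2, frames=[5,4]
Step 7: ref 4 -> HIT, frames=[5,4]
Step 8: ref 5 -> HIT, frames=[5,4]
Step 9: ref 1 -> FAULT, evict 4, frames=[5,1]
At step 9: evicted page 4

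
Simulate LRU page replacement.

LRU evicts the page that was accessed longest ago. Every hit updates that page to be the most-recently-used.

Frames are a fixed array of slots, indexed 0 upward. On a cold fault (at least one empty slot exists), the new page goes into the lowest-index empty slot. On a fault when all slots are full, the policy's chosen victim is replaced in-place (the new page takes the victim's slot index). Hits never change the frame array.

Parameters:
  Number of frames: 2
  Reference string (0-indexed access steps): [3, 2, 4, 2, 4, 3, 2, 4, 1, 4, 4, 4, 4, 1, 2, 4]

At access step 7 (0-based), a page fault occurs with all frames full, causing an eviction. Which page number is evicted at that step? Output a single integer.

Answer: 3

Derivation:
Step 0: ref 3 -> FAULT, frames=[3,-]
Step 1: ref 2 -> FAULT, frames=[3,2]
Step 2: ref 4 -> FAULT, evict 3, frames=[4,2]
Step 3: ref 2 -> HIT, frames=[4,2]
Step 4: ref 4 -> HIT, frames=[4,2]
Step 5: ref 3 -> FAULT, evict 2, frames=[4,3]
Step 6: ref 2 -> FAULT, evict 4, frames=[2,3]
Step 7: ref 4 -> FAULT, evict 3, frames=[2,4]
At step 7: evicted page 3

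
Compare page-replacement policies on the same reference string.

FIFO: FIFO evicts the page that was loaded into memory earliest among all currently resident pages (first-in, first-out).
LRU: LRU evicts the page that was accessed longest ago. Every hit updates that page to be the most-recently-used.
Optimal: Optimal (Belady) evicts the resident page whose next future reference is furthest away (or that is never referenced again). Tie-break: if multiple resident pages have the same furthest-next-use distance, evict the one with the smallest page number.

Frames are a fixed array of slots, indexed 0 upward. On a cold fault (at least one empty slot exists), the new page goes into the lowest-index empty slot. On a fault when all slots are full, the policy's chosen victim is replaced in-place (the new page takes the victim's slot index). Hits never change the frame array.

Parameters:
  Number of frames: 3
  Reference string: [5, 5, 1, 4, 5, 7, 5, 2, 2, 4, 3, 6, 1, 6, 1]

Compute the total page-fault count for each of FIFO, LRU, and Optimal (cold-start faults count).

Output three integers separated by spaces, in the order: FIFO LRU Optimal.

Answer: 10 9 8

Derivation:
--- FIFO ---
  step 0: ref 5 -> FAULT, frames=[5,-,-] (faults so far: 1)
  step 1: ref 5 -> HIT, frames=[5,-,-] (faults so far: 1)
  step 2: ref 1 -> FAULT, frames=[5,1,-] (faults so far: 2)
  step 3: ref 4 -> FAULT, frames=[5,1,4] (faults so far: 3)
  step 4: ref 5 -> HIT, frames=[5,1,4] (faults so far: 3)
  step 5: ref 7 -> FAULT, evict 5, frames=[7,1,4] (faults so far: 4)
  step 6: ref 5 -> FAULT, evict 1, frames=[7,5,4] (faults so far: 5)
  step 7: ref 2 -> FAULT, evict 4, frames=[7,5,2] (faults so far: 6)
  step 8: ref 2 -> HIT, frames=[7,5,2] (faults so far: 6)
  step 9: ref 4 -> FAULT, evict 7, frames=[4,5,2] (faults so far: 7)
  step 10: ref 3 -> FAULT, evict 5, frames=[4,3,2] (faults so far: 8)
  step 11: ref 6 -> FAULT, evict 2, frames=[4,3,6] (faults so far: 9)
  step 12: ref 1 -> FAULT, evict 4, frames=[1,3,6] (faults so far: 10)
  step 13: ref 6 -> HIT, frames=[1,3,6] (faults so far: 10)
  step 14: ref 1 -> HIT, frames=[1,3,6] (faults so far: 10)
  FIFO total faults: 10
--- LRU ---
  step 0: ref 5 -> FAULT, frames=[5,-,-] (faults so far: 1)
  step 1: ref 5 -> HIT, frames=[5,-,-] (faults so far: 1)
  step 2: ref 1 -> FAULT, frames=[5,1,-] (faults so far: 2)
  step 3: ref 4 -> FAULT, frames=[5,1,4] (faults so far: 3)
  step 4: ref 5 -> HIT, frames=[5,1,4] (faults so far: 3)
  step 5: ref 7 -> FAULT, evict 1, frames=[5,7,4] (faults so far: 4)
  step 6: ref 5 -> HIT, frames=[5,7,4] (faults so far: 4)
  step 7: ref 2 -> FAULT, evict 4, frames=[5,7,2] (faults so far: 5)
  step 8: ref 2 -> HIT, frames=[5,7,2] (faults so far: 5)
  step 9: ref 4 -> FAULT, evict 7, frames=[5,4,2] (faults so far: 6)
  step 10: ref 3 -> FAULT, evict 5, frames=[3,4,2] (faults so far: 7)
  step 11: ref 6 -> FAULT, evict 2, frames=[3,4,6] (faults so far: 8)
  step 12: ref 1 -> FAULT, evict 4, frames=[3,1,6] (faults so far: 9)
  step 13: ref 6 -> HIT, frames=[3,1,6] (faults so far: 9)
  step 14: ref 1 -> HIT, frames=[3,1,6] (faults so far: 9)
  LRU total faults: 9
--- Optimal ---
  step 0: ref 5 -> FAULT, frames=[5,-,-] (faults so far: 1)
  step 1: ref 5 -> HIT, frames=[5,-,-] (faults so far: 1)
  step 2: ref 1 -> FAULT, frames=[5,1,-] (faults so far: 2)
  step 3: ref 4 -> FAULT, frames=[5,1,4] (faults so far: 3)
  step 4: ref 5 -> HIT, frames=[5,1,4] (faults so far: 3)
  step 5: ref 7 -> FAULT, evict 1, frames=[5,7,4] (faults so far: 4)
  step 6: ref 5 -> HIT, frames=[5,7,4] (faults so far: 4)
  step 7: ref 2 -> FAULT, evict 5, frames=[2,7,4] (faults so far: 5)
  step 8: ref 2 -> HIT, frames=[2,7,4] (faults so far: 5)
  step 9: ref 4 -> HIT, frames=[2,7,4] (faults so far: 5)
  step 10: ref 3 -> FAULT, evict 2, frames=[3,7,4] (faults so far: 6)
  step 11: ref 6 -> FAULT, evict 3, frames=[6,7,4] (faults so far: 7)
  step 12: ref 1 -> FAULT, evict 4, frames=[6,7,1] (faults so far: 8)
  step 13: ref 6 -> HIT, frames=[6,7,1] (faults so far: 8)
  step 14: ref 1 -> HIT, frames=[6,7,1] (faults so far: 8)
  Optimal total faults: 8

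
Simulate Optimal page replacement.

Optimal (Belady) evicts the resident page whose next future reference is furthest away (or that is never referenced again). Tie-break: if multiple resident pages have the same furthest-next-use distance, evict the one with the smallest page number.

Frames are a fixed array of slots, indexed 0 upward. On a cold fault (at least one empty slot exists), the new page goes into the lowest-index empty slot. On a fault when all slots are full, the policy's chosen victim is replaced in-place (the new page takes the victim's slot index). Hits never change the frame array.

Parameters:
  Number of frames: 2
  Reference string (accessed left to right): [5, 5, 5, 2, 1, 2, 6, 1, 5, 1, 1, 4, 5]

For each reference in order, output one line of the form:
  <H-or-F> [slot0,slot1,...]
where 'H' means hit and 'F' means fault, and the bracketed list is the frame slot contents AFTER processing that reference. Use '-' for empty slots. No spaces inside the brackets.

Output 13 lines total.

F [5,-]
H [5,-]
H [5,-]
F [5,2]
F [1,2]
H [1,2]
F [1,6]
H [1,6]
F [1,5]
H [1,5]
H [1,5]
F [4,5]
H [4,5]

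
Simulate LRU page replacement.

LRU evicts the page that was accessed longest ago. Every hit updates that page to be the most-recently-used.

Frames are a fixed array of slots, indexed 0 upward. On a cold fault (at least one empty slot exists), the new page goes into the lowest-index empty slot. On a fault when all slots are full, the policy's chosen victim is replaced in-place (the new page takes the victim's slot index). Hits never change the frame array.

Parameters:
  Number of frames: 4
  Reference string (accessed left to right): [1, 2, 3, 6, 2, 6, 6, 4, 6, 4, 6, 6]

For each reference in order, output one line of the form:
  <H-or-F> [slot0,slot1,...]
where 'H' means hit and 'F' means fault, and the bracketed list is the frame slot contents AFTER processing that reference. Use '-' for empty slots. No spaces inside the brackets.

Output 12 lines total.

F [1,-,-,-]
F [1,2,-,-]
F [1,2,3,-]
F [1,2,3,6]
H [1,2,3,6]
H [1,2,3,6]
H [1,2,3,6]
F [4,2,3,6]
H [4,2,3,6]
H [4,2,3,6]
H [4,2,3,6]
H [4,2,3,6]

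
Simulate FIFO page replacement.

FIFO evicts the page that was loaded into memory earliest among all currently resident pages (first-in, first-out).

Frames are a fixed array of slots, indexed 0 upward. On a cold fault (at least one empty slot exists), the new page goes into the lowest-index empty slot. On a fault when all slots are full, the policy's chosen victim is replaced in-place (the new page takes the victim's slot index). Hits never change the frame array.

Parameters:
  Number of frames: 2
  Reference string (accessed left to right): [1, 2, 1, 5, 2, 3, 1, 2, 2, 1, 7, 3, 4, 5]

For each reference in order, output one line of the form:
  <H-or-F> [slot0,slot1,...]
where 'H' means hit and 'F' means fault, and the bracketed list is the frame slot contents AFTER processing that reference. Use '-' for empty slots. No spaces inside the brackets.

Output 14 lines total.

F [1,-]
F [1,2]
H [1,2]
F [5,2]
H [5,2]
F [5,3]
F [1,3]
F [1,2]
H [1,2]
H [1,2]
F [7,2]
F [7,3]
F [4,3]
F [4,5]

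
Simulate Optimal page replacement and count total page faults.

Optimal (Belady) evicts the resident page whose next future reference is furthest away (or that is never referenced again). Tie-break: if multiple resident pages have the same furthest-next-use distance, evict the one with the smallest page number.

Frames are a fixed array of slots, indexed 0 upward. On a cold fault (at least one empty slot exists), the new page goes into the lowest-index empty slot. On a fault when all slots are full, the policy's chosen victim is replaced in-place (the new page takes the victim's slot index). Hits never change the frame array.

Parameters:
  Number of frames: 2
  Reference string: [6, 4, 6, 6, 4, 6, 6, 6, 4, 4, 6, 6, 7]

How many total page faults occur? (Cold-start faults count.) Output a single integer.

Step 0: ref 6 → FAULT, frames=[6,-]
Step 1: ref 4 → FAULT, frames=[6,4]
Step 2: ref 6 → HIT, frames=[6,4]
Step 3: ref 6 → HIT, frames=[6,4]
Step 4: ref 4 → HIT, frames=[6,4]
Step 5: ref 6 → HIT, frames=[6,4]
Step 6: ref 6 → HIT, frames=[6,4]
Step 7: ref 6 → HIT, frames=[6,4]
Step 8: ref 4 → HIT, frames=[6,4]
Step 9: ref 4 → HIT, frames=[6,4]
Step 10: ref 6 → HIT, frames=[6,4]
Step 11: ref 6 → HIT, frames=[6,4]
Step 12: ref 7 → FAULT (evict 4), frames=[6,7]
Total faults: 3

Answer: 3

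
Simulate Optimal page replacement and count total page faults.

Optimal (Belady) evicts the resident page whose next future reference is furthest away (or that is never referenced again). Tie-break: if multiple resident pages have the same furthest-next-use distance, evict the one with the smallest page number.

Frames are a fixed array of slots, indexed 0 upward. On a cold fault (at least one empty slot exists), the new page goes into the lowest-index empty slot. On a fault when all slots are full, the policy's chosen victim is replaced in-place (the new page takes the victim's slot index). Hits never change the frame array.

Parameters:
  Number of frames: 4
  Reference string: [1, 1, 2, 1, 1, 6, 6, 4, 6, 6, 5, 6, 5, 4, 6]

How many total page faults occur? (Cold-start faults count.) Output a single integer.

Answer: 5

Derivation:
Step 0: ref 1 → FAULT, frames=[1,-,-,-]
Step 1: ref 1 → HIT, frames=[1,-,-,-]
Step 2: ref 2 → FAULT, frames=[1,2,-,-]
Step 3: ref 1 → HIT, frames=[1,2,-,-]
Step 4: ref 1 → HIT, frames=[1,2,-,-]
Step 5: ref 6 → FAULT, frames=[1,2,6,-]
Step 6: ref 6 → HIT, frames=[1,2,6,-]
Step 7: ref 4 → FAULT, frames=[1,2,6,4]
Step 8: ref 6 → HIT, frames=[1,2,6,4]
Step 9: ref 6 → HIT, frames=[1,2,6,4]
Step 10: ref 5 → FAULT (evict 1), frames=[5,2,6,4]
Step 11: ref 6 → HIT, frames=[5,2,6,4]
Step 12: ref 5 → HIT, frames=[5,2,6,4]
Step 13: ref 4 → HIT, frames=[5,2,6,4]
Step 14: ref 6 → HIT, frames=[5,2,6,4]
Total faults: 5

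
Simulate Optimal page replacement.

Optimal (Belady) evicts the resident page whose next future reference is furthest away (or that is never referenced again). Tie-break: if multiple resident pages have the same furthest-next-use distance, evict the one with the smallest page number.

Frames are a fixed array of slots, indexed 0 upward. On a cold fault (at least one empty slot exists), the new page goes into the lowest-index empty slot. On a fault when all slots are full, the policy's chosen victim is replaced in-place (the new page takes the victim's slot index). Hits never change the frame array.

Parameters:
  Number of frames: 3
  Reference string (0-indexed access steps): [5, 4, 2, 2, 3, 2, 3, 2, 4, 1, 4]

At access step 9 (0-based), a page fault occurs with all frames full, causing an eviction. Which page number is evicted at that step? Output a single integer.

Answer: 2

Derivation:
Step 0: ref 5 -> FAULT, frames=[5,-,-]
Step 1: ref 4 -> FAULT, frames=[5,4,-]
Step 2: ref 2 -> FAULT, frames=[5,4,2]
Step 3: ref 2 -> HIT, frames=[5,4,2]
Step 4: ref 3 -> FAULT, evict 5, frames=[3,4,2]
Step 5: ref 2 -> HIT, frames=[3,4,2]
Step 6: ref 3 -> HIT, frames=[3,4,2]
Step 7: ref 2 -> HIT, frames=[3,4,2]
Step 8: ref 4 -> HIT, frames=[3,4,2]
Step 9: ref 1 -> FAULT, evict 2, frames=[3,4,1]
At step 9: evicted page 2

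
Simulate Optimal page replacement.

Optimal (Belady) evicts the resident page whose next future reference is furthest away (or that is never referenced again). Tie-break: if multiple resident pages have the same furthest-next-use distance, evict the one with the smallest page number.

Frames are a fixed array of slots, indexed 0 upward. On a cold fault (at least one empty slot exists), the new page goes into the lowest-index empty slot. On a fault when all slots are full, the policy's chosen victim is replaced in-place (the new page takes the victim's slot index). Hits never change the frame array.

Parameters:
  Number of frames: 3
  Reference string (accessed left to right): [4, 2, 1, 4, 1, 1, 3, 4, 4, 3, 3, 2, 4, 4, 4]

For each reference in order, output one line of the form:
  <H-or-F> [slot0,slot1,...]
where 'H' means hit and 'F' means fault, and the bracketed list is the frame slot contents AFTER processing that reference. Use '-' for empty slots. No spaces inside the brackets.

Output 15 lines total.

F [4,-,-]
F [4,2,-]
F [4,2,1]
H [4,2,1]
H [4,2,1]
H [4,2,1]
F [4,2,3]
H [4,2,3]
H [4,2,3]
H [4,2,3]
H [4,2,3]
H [4,2,3]
H [4,2,3]
H [4,2,3]
H [4,2,3]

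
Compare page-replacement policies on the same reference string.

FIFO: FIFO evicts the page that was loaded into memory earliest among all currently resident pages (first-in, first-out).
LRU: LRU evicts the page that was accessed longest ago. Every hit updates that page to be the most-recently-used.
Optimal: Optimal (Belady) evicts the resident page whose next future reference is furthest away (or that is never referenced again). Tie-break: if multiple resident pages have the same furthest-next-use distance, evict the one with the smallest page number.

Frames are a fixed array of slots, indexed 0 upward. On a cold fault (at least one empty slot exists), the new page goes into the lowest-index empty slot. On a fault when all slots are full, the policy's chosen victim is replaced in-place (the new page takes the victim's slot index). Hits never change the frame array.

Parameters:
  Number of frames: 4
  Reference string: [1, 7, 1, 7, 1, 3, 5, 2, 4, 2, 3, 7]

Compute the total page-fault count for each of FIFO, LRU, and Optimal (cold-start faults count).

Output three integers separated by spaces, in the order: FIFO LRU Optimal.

--- FIFO ---
  step 0: ref 1 -> FAULT, frames=[1,-,-,-] (faults so far: 1)
  step 1: ref 7 -> FAULT, frames=[1,7,-,-] (faults so far: 2)
  step 2: ref 1 -> HIT, frames=[1,7,-,-] (faults so far: 2)
  step 3: ref 7 -> HIT, frames=[1,7,-,-] (faults so far: 2)
  step 4: ref 1 -> HIT, frames=[1,7,-,-] (faults so far: 2)
  step 5: ref 3 -> FAULT, frames=[1,7,3,-] (faults so far: 3)
  step 6: ref 5 -> FAULT, frames=[1,7,3,5] (faults so far: 4)
  step 7: ref 2 -> FAULT, evict 1, frames=[2,7,3,5] (faults so far: 5)
  step 8: ref 4 -> FAULT, evict 7, frames=[2,4,3,5] (faults so far: 6)
  step 9: ref 2 -> HIT, frames=[2,4,3,5] (faults so far: 6)
  step 10: ref 3 -> HIT, frames=[2,4,3,5] (faults so far: 6)
  step 11: ref 7 -> FAULT, evict 3, frames=[2,4,7,5] (faults so far: 7)
  FIFO total faults: 7
--- LRU ---
  step 0: ref 1 -> FAULT, frames=[1,-,-,-] (faults so far: 1)
  step 1: ref 7 -> FAULT, frames=[1,7,-,-] (faults so far: 2)
  step 2: ref 1 -> HIT, frames=[1,7,-,-] (faults so far: 2)
  step 3: ref 7 -> HIT, frames=[1,7,-,-] (faults so far: 2)
  step 4: ref 1 -> HIT, frames=[1,7,-,-] (faults so far: 2)
  step 5: ref 3 -> FAULT, frames=[1,7,3,-] (faults so far: 3)
  step 6: ref 5 -> FAULT, frames=[1,7,3,5] (faults so far: 4)
  step 7: ref 2 -> FAULT, evict 7, frames=[1,2,3,5] (faults so far: 5)
  step 8: ref 4 -> FAULT, evict 1, frames=[4,2,3,5] (faults so far: 6)
  step 9: ref 2 -> HIT, frames=[4,2,3,5] (faults so far: 6)
  step 10: ref 3 -> HIT, frames=[4,2,3,5] (faults so far: 6)
  step 11: ref 7 -> FAULT, evict 5, frames=[4,2,3,7] (faults so far: 7)
  LRU total faults: 7
--- Optimal ---
  step 0: ref 1 -> FAULT, frames=[1,-,-,-] (faults so far: 1)
  step 1: ref 7 -> FAULT, frames=[1,7,-,-] (faults so far: 2)
  step 2: ref 1 -> HIT, frames=[1,7,-,-] (faults so far: 2)
  step 3: ref 7 -> HIT, frames=[1,7,-,-] (faults so far: 2)
  step 4: ref 1 -> HIT, frames=[1,7,-,-] (faults so far: 2)
  step 5: ref 3 -> FAULT, frames=[1,7,3,-] (faults so far: 3)
  step 6: ref 5 -> FAULT, frames=[1,7,3,5] (faults so far: 4)
  step 7: ref 2 -> FAULT, evict 1, frames=[2,7,3,5] (faults so far: 5)
  step 8: ref 4 -> FAULT, evict 5, frames=[2,7,3,4] (faults so far: 6)
  step 9: ref 2 -> HIT, frames=[2,7,3,4] (faults so far: 6)
  step 10: ref 3 -> HIT, frames=[2,7,3,4] (faults so far: 6)
  step 11: ref 7 -> HIT, frames=[2,7,3,4] (faults so far: 6)
  Optimal total faults: 6

Answer: 7 7 6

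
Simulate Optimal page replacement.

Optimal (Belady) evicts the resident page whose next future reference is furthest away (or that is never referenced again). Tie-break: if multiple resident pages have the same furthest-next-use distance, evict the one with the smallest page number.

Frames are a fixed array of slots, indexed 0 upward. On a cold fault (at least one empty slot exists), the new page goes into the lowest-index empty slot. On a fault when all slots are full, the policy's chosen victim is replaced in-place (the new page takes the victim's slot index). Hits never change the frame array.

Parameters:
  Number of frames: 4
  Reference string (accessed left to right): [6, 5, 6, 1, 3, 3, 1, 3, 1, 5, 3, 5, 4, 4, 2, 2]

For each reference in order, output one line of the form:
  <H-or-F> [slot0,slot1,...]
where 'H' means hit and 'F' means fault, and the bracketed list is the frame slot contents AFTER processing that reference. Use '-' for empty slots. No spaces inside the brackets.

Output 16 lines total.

F [6,-,-,-]
F [6,5,-,-]
H [6,5,-,-]
F [6,5,1,-]
F [6,5,1,3]
H [6,5,1,3]
H [6,5,1,3]
H [6,5,1,3]
H [6,5,1,3]
H [6,5,1,3]
H [6,5,1,3]
H [6,5,1,3]
F [6,5,4,3]
H [6,5,4,3]
F [6,5,4,2]
H [6,5,4,2]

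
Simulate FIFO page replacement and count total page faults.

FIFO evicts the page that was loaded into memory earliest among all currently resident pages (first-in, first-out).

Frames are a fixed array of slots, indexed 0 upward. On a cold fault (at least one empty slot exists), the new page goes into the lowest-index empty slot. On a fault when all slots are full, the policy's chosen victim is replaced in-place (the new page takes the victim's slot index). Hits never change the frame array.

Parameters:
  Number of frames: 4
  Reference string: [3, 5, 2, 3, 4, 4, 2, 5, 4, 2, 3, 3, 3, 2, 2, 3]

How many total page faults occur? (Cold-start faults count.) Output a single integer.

Step 0: ref 3 → FAULT, frames=[3,-,-,-]
Step 1: ref 5 → FAULT, frames=[3,5,-,-]
Step 2: ref 2 → FAULT, frames=[3,5,2,-]
Step 3: ref 3 → HIT, frames=[3,5,2,-]
Step 4: ref 4 → FAULT, frames=[3,5,2,4]
Step 5: ref 4 → HIT, frames=[3,5,2,4]
Step 6: ref 2 → HIT, frames=[3,5,2,4]
Step 7: ref 5 → HIT, frames=[3,5,2,4]
Step 8: ref 4 → HIT, frames=[3,5,2,4]
Step 9: ref 2 → HIT, frames=[3,5,2,4]
Step 10: ref 3 → HIT, frames=[3,5,2,4]
Step 11: ref 3 → HIT, frames=[3,5,2,4]
Step 12: ref 3 → HIT, frames=[3,5,2,4]
Step 13: ref 2 → HIT, frames=[3,5,2,4]
Step 14: ref 2 → HIT, frames=[3,5,2,4]
Step 15: ref 3 → HIT, frames=[3,5,2,4]
Total faults: 4

Answer: 4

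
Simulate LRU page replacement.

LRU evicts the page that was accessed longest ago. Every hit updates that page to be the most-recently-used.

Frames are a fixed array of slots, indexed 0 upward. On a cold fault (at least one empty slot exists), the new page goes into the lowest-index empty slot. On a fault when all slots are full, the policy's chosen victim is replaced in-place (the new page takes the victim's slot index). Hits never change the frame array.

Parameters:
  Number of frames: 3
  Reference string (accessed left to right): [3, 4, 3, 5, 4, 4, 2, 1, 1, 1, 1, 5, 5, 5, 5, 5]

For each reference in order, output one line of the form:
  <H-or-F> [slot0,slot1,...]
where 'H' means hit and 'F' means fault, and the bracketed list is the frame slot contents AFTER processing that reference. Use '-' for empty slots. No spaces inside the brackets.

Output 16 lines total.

F [3,-,-]
F [3,4,-]
H [3,4,-]
F [3,4,5]
H [3,4,5]
H [3,4,5]
F [2,4,5]
F [2,4,1]
H [2,4,1]
H [2,4,1]
H [2,4,1]
F [2,5,1]
H [2,5,1]
H [2,5,1]
H [2,5,1]
H [2,5,1]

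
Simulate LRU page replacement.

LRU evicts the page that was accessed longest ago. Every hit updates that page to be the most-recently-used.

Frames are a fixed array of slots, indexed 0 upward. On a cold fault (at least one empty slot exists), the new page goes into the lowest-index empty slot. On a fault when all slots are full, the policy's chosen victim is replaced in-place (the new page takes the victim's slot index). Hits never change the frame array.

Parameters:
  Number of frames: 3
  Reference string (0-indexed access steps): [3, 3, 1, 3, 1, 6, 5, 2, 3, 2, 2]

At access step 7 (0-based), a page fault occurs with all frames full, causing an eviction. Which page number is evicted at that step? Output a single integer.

Step 0: ref 3 -> FAULT, frames=[3,-,-]
Step 1: ref 3 -> HIT, frames=[3,-,-]
Step 2: ref 1 -> FAULT, frames=[3,1,-]
Step 3: ref 3 -> HIT, frames=[3,1,-]
Step 4: ref 1 -> HIT, frames=[3,1,-]
Step 5: ref 6 -> FAULT, frames=[3,1,6]
Step 6: ref 5 -> FAULT, evict 3, frames=[5,1,6]
Step 7: ref 2 -> FAULT, evict 1, frames=[5,2,6]
At step 7: evicted page 1

Answer: 1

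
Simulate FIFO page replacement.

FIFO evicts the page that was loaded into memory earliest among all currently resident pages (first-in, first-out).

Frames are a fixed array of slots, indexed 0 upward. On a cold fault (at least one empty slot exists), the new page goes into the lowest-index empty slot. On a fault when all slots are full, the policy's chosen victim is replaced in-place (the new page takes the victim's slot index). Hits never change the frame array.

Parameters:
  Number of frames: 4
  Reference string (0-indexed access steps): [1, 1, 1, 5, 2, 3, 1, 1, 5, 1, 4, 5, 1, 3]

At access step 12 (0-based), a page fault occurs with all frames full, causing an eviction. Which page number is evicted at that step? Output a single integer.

Answer: 5

Derivation:
Step 0: ref 1 -> FAULT, frames=[1,-,-,-]
Step 1: ref 1 -> HIT, frames=[1,-,-,-]
Step 2: ref 1 -> HIT, frames=[1,-,-,-]
Step 3: ref 5 -> FAULT, frames=[1,5,-,-]
Step 4: ref 2 -> FAULT, frames=[1,5,2,-]
Step 5: ref 3 -> FAULT, frames=[1,5,2,3]
Step 6: ref 1 -> HIT, frames=[1,5,2,3]
Step 7: ref 1 -> HIT, frames=[1,5,2,3]
Step 8: ref 5 -> HIT, frames=[1,5,2,3]
Step 9: ref 1 -> HIT, frames=[1,5,2,3]
Step 10: ref 4 -> FAULT, evict 1, frames=[4,5,2,3]
Step 11: ref 5 -> HIT, frames=[4,5,2,3]
Step 12: ref 1 -> FAULT, evict 5, frames=[4,1,2,3]
At step 12: evicted page 5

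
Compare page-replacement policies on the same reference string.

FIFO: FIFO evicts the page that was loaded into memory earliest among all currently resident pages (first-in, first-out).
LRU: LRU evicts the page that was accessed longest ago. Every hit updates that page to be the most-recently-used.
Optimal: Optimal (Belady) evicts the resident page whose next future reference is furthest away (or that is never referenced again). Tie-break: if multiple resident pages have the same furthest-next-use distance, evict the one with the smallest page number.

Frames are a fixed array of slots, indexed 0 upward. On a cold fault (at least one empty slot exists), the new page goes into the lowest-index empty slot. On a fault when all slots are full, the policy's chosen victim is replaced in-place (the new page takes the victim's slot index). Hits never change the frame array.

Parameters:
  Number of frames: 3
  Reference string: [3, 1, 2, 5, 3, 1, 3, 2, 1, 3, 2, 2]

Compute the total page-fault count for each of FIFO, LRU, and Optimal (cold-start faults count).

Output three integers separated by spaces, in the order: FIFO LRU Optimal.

--- FIFO ---
  step 0: ref 3 -> FAULT, frames=[3,-,-] (faults so far: 1)
  step 1: ref 1 -> FAULT, frames=[3,1,-] (faults so far: 2)
  step 2: ref 2 -> FAULT, frames=[3,1,2] (faults so far: 3)
  step 3: ref 5 -> FAULT, evict 3, frames=[5,1,2] (faults so far: 4)
  step 4: ref 3 -> FAULT, evict 1, frames=[5,3,2] (faults so far: 5)
  step 5: ref 1 -> FAULT, evict 2, frames=[5,3,1] (faults so far: 6)
  step 6: ref 3 -> HIT, frames=[5,3,1] (faults so far: 6)
  step 7: ref 2 -> FAULT, evict 5, frames=[2,3,1] (faults so far: 7)
  step 8: ref 1 -> HIT, frames=[2,3,1] (faults so far: 7)
  step 9: ref 3 -> HIT, frames=[2,3,1] (faults so far: 7)
  step 10: ref 2 -> HIT, frames=[2,3,1] (faults so far: 7)
  step 11: ref 2 -> HIT, frames=[2,3,1] (faults so far: 7)
  FIFO total faults: 7
--- LRU ---
  step 0: ref 3 -> FAULT, frames=[3,-,-] (faults so far: 1)
  step 1: ref 1 -> FAULT, frames=[3,1,-] (faults so far: 2)
  step 2: ref 2 -> FAULT, frames=[3,1,2] (faults so far: 3)
  step 3: ref 5 -> FAULT, evict 3, frames=[5,1,2] (faults so far: 4)
  step 4: ref 3 -> FAULT, evict 1, frames=[5,3,2] (faults so far: 5)
  step 5: ref 1 -> FAULT, evict 2, frames=[5,3,1] (faults so far: 6)
  step 6: ref 3 -> HIT, frames=[5,3,1] (faults so far: 6)
  step 7: ref 2 -> FAULT, evict 5, frames=[2,3,1] (faults so far: 7)
  step 8: ref 1 -> HIT, frames=[2,3,1] (faults so far: 7)
  step 9: ref 3 -> HIT, frames=[2,3,1] (faults so far: 7)
  step 10: ref 2 -> HIT, frames=[2,3,1] (faults so far: 7)
  step 11: ref 2 -> HIT, frames=[2,3,1] (faults so far: 7)
  LRU total faults: 7
--- Optimal ---
  step 0: ref 3 -> FAULT, frames=[3,-,-] (faults so far: 1)
  step 1: ref 1 -> FAULT, frames=[3,1,-] (faults so far: 2)
  step 2: ref 2 -> FAULT, frames=[3,1,2] (faults so far: 3)
  step 3: ref 5 -> FAULT, evict 2, frames=[3,1,5] (faults so far: 4)
  step 4: ref 3 -> HIT, frames=[3,1,5] (faults so far: 4)
  step 5: ref 1 -> HIT, frames=[3,1,5] (faults so far: 4)
  step 6: ref 3 -> HIT, frames=[3,1,5] (faults so far: 4)
  step 7: ref 2 -> FAULT, evict 5, frames=[3,1,2] (faults so far: 5)
  step 8: ref 1 -> HIT, frames=[3,1,2] (faults so far: 5)
  step 9: ref 3 -> HIT, frames=[3,1,2] (faults so far: 5)
  step 10: ref 2 -> HIT, frames=[3,1,2] (faults so far: 5)
  step 11: ref 2 -> HIT, frames=[3,1,2] (faults so far: 5)
  Optimal total faults: 5

Answer: 7 7 5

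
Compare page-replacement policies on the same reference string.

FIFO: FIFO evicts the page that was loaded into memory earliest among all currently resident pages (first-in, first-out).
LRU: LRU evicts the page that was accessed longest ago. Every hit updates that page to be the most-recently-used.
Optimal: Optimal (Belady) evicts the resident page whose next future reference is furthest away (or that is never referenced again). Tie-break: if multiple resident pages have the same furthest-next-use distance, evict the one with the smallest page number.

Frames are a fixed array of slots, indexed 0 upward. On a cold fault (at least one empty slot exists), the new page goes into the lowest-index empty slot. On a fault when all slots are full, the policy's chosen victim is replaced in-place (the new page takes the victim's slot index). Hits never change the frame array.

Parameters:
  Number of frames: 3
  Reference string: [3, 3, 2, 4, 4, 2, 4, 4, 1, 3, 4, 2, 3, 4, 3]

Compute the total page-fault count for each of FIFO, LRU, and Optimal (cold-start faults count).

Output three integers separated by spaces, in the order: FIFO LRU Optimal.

--- FIFO ---
  step 0: ref 3 -> FAULT, frames=[3,-,-] (faults so far: 1)
  step 1: ref 3 -> HIT, frames=[3,-,-] (faults so far: 1)
  step 2: ref 2 -> FAULT, frames=[3,2,-] (faults so far: 2)
  step 3: ref 4 -> FAULT, frames=[3,2,4] (faults so far: 3)
  step 4: ref 4 -> HIT, frames=[3,2,4] (faults so far: 3)
  step 5: ref 2 -> HIT, frames=[3,2,4] (faults so far: 3)
  step 6: ref 4 -> HIT, frames=[3,2,4] (faults so far: 3)
  step 7: ref 4 -> HIT, frames=[3,2,4] (faults so far: 3)
  step 8: ref 1 -> FAULT, evict 3, frames=[1,2,4] (faults so far: 4)
  step 9: ref 3 -> FAULT, evict 2, frames=[1,3,4] (faults so far: 5)
  step 10: ref 4 -> HIT, frames=[1,3,4] (faults so far: 5)
  step 11: ref 2 -> FAULT, evict 4, frames=[1,3,2] (faults so far: 6)
  step 12: ref 3 -> HIT, frames=[1,3,2] (faults so far: 6)
  step 13: ref 4 -> FAULT, evict 1, frames=[4,3,2] (faults so far: 7)
  step 14: ref 3 -> HIT, frames=[4,3,2] (faults so far: 7)
  FIFO total faults: 7
--- LRU ---
  step 0: ref 3 -> FAULT, frames=[3,-,-] (faults so far: 1)
  step 1: ref 3 -> HIT, frames=[3,-,-] (faults so far: 1)
  step 2: ref 2 -> FAULT, frames=[3,2,-] (faults so far: 2)
  step 3: ref 4 -> FAULT, frames=[3,2,4] (faults so far: 3)
  step 4: ref 4 -> HIT, frames=[3,2,4] (faults so far: 3)
  step 5: ref 2 -> HIT, frames=[3,2,4] (faults so far: 3)
  step 6: ref 4 -> HIT, frames=[3,2,4] (faults so far: 3)
  step 7: ref 4 -> HIT, frames=[3,2,4] (faults so far: 3)
  step 8: ref 1 -> FAULT, evict 3, frames=[1,2,4] (faults so far: 4)
  step 9: ref 3 -> FAULT, evict 2, frames=[1,3,4] (faults so far: 5)
  step 10: ref 4 -> HIT, frames=[1,3,4] (faults so far: 5)
  step 11: ref 2 -> FAULT, evict 1, frames=[2,3,4] (faults so far: 6)
  step 12: ref 3 -> HIT, frames=[2,3,4] (faults so far: 6)
  step 13: ref 4 -> HIT, frames=[2,3,4] (faults so far: 6)
  step 14: ref 3 -> HIT, frames=[2,3,4] (faults so far: 6)
  LRU total faults: 6
--- Optimal ---
  step 0: ref 3 -> FAULT, frames=[3,-,-] (faults so far: 1)
  step 1: ref 3 -> HIT, frames=[3,-,-] (faults so far: 1)
  step 2: ref 2 -> FAULT, frames=[3,2,-] (faults so far: 2)
  step 3: ref 4 -> FAULT, frames=[3,2,4] (faults so far: 3)
  step 4: ref 4 -> HIT, frames=[3,2,4] (faults so far: 3)
  step 5: ref 2 -> HIT, frames=[3,2,4] (faults so far: 3)
  step 6: ref 4 -> HIT, frames=[3,2,4] (faults so far: 3)
  step 7: ref 4 -> HIT, frames=[3,2,4] (faults so far: 3)
  step 8: ref 1 -> FAULT, evict 2, frames=[3,1,4] (faults so far: 4)
  step 9: ref 3 -> HIT, frames=[3,1,4] (faults so far: 4)
  step 10: ref 4 -> HIT, frames=[3,1,4] (faults so far: 4)
  step 11: ref 2 -> FAULT, evict 1, frames=[3,2,4] (faults so far: 5)
  step 12: ref 3 -> HIT, frames=[3,2,4] (faults so far: 5)
  step 13: ref 4 -> HIT, frames=[3,2,4] (faults so far: 5)
  step 14: ref 3 -> HIT, frames=[3,2,4] (faults so far: 5)
  Optimal total faults: 5

Answer: 7 6 5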